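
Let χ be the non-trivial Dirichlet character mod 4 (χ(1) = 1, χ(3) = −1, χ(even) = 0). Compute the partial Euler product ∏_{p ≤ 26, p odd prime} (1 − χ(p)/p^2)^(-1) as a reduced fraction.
∏ = 7900068038863/8628726988800

The odd primes p ≤ 26 are [3, 5, 7, 11, 13, 17, 19, 23]. For each, χ(p) = 1 if p ≡ 1 mod 4, χ(p) = −1 if p ≡ 3 mod 4. Taking (1 − χ(p)/p^2)^(-1) = p^2/(p^2 − χ(p)): (1 − (-1)/3^2)^(-1) · (1 − (1)/5^2)^(-1) · (1 − (-1)/7^2)^(-1) · (1 − (-1)/11^2)^(-1) · (1 − (1)/13^2)^(-1) · (1 − (1)/17^2)^(-1) · (1 − (-1)/19^2)^(-1) · (1 − (-1)/23^2)^(-1) = 7900068038863/8628726988800.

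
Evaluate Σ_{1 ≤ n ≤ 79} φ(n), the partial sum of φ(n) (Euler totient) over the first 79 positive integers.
Σ_{n ≤ 79} φ(n) = 1934

Compute φ(n) for each 1 ≤ n ≤ 79: φ(1) = 1, φ(2) = 1, φ(3) = 2, φ(4) = 2, φ(5) = 4, φ(6) = 2, φ(7) = 6, φ(8) = 4, φ(9) = 6, φ(10) = 4, φ(11) = 10, φ(12) = 4, φ(13) = 12, φ(14) = 6, φ(15) = 8, φ(16) = 8, φ(17) = 16, φ(18) = 6, φ(19) = 18, φ(20) = 8, φ(21) = 12, φ(22) = 10, φ(23) = 22, φ(24) = 8, φ(25) = 20, φ(26) = 12, φ(27) = 18, φ(28) = 12, φ(29) = 28, φ(30) = 8, φ(31) = 30, φ(32) = 16, φ(33) = 20, φ(34) = 16, φ(35) = 24, φ(36) = 12, φ(37) = 36, φ(38) = 18, φ(39) = 24, φ(40) = 16, φ(41) = 40, φ(42) = 12, φ(43) = 42, φ(44) = 20, φ(45) = 24, φ(46) = 22, φ(47) = 46, φ(48) = 16, φ(49) = 42, φ(50) = 20, φ(51) = 32, φ(52) = 24, φ(53) = 52, φ(54) = 18, φ(55) = 40, φ(56) = 24, φ(57) = 36, φ(58) = 28, φ(59) = 58, φ(60) = 16, φ(61) = 60, φ(62) = 30, φ(63) = 36, φ(64) = 32, φ(65) = 48, φ(66) = 20, φ(67) = 66, φ(68) = 32, φ(69) = 44, φ(70) = 24, φ(71) = 70, φ(72) = 24, φ(73) = 72, φ(74) = 36, φ(75) = 40, φ(76) = 36, φ(77) = 60, φ(78) = 24, φ(79) = 78. Summing all 79 values: 1934. (Average order: Σ_{n ≤ x} φ(n) ~ (3/π²) x². For x = 79, (3/π²)·79² ≈ 1897.04.)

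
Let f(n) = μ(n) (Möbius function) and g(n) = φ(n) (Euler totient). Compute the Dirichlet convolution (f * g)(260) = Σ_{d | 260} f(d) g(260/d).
(μ * φ)(260) = 33

Divisors of 260: [1, 2, 4, 5, 10, 13, 20, 26, 52, 65, 130, 260]. For each d | 260:
  d = 1: μ(1) · φ(260/1) = 1 · 96 = 96
  d = 2: μ(2) · φ(260/2) = -1 · 48 = -48
  d = 4: μ(4) · φ(260/4) = 0 · 48 = 0
  d = 5: μ(5) · φ(260/5) = -1 · 24 = -24
  d = 10: μ(10) · φ(260/10) = 1 · 12 = 12
  d = 13: μ(13) · φ(260/13) = -1 · 8 = -8
  d = 20: μ(20) · φ(260/20) = 0 · 12 = 0
  d = 26: μ(26) · φ(260/26) = 1 · 4 = 4
  d = 52: μ(52) · φ(260/52) = 0 · 4 = 0
  d = 65: μ(65) · φ(260/65) = 1 · 2 = 2
  d = 130: μ(130) · φ(260/130) = -1 · 1 = -1
  d = 260: μ(260) · φ(260/260) = 0 · 1 = 0
Summing: (μ * φ)(260) = 96 + -48 + 0 + -24 + 12 + -8 + 0 + 4 + 0 + 2 + -1 + 0 = 33.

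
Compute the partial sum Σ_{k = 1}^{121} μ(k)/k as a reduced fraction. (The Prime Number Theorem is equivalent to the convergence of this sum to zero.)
Σ μ(k)/k = -57036343158881297864991132838495688289960443/6322010928083521557629041258308732498654937398

Values of μ(k) for 1 ≤ k ≤ 121: μ(1) = 1, μ(2) = -1, μ(3) = -1, μ(5) = -1, μ(6) = 1, μ(7) = -1, μ(10) = 1, μ(11) = -1, μ(13) = -1, μ(14) = 1, μ(15) = 1, μ(17) = -1, μ(19) = -1, μ(21) = 1, μ(22) = 1, μ(23) = -1, μ(26) = 1, μ(29) = -1, μ(30) = -1, μ(31) = -1, μ(33) = 1, μ(34) = 1, μ(35) = 1, μ(37) = -1, μ(38) = 1, μ(39) = 1, μ(41) = -1, μ(42) = -1, μ(43) = -1, μ(46) = 1, μ(47) = -1, μ(51) = 1, μ(53) = -1, μ(55) = 1, μ(57) = 1, μ(58) = 1, μ(59) = -1, μ(61) = -1, μ(62) = 1, μ(65) = 1, μ(66) = -1, μ(67) = -1, μ(69) = 1, μ(70) = -1, μ(71) = -1, μ(73) = -1, μ(74) = 1, μ(77) = 1, μ(78) = -1, μ(79) = -1, μ(82) = 1, μ(83) = -1, μ(85) = 1, μ(86) = 1, μ(87) = 1, μ(89) = -1, μ(91) = 1, μ(93) = 1, μ(94) = 1, μ(95) = 1, μ(97) = -1, μ(101) = -1, μ(102) = -1, μ(103) = -1, μ(105) = -1, μ(106) = 1, μ(107) = -1, μ(109) = -1, μ(110) = -1, μ(111) = 1, μ(113) = -1, μ(114) = -1, μ(115) = 1, μ(118) = 1, μ(119) = 1, with μ = 0 on non-squarefree integers. Summing μ(k)/k for k where μ(k) ≠ 0 gives -57036343158881297864991132838495688289960443/6322010928083521557629041258308732498654937398 ≈ -0.0090. (PNT ⟺ this sum → 0 as n → ∞.)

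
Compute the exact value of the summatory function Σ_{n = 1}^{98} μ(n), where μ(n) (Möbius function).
Σ_{n ≤ 98} μ(n) = 1

Compute μ(n) for each 1 ≤ n ≤ 98: μ(1) = 1, μ(2) = -1, μ(3) = -1, μ(4) = 0, μ(5) = -1, μ(6) = 1, μ(7) = -1, μ(8) = 0, μ(9) = 0, μ(10) = 1, μ(11) = -1, μ(12) = 0, μ(13) = -1, μ(14) = 1, μ(15) = 1, μ(16) = 0, μ(17) = -1, μ(18) = 0, μ(19) = -1, μ(20) = 0, μ(21) = 1, μ(22) = 1, μ(23) = -1, μ(24) = 0, μ(25) = 0, μ(26) = 1, μ(27) = 0, μ(28) = 0, μ(29) = -1, μ(30) = -1, μ(31) = -1, μ(32) = 0, μ(33) = 1, μ(34) = 1, μ(35) = 1, μ(36) = 0, μ(37) = -1, μ(38) = 1, μ(39) = 1, μ(40) = 0, μ(41) = -1, μ(42) = -1, μ(43) = -1, μ(44) = 0, μ(45) = 0, μ(46) = 1, μ(47) = -1, μ(48) = 0, μ(49) = 0, μ(50) = 0, μ(51) = 1, μ(52) = 0, μ(53) = -1, μ(54) = 0, μ(55) = 1, μ(56) = 0, μ(57) = 1, μ(58) = 1, μ(59) = -1, μ(60) = 0, μ(61) = -1, μ(62) = 1, μ(63) = 0, μ(64) = 0, μ(65) = 1, μ(66) = -1, μ(67) = -1, μ(68) = 0, μ(69) = 1, μ(70) = -1, μ(71) = -1, μ(72) = 0, μ(73) = -1, μ(74) = 1, μ(75) = 0, μ(76) = 0, μ(77) = 1, μ(78) = -1, μ(79) = -1, μ(80) = 0, μ(81) = 0, μ(82) = 1, μ(83) = -1, μ(84) = 0, μ(85) = 1, μ(86) = 1, μ(87) = 1, μ(88) = 0, μ(89) = -1, μ(90) = 0, μ(91) = 1, μ(92) = 0, μ(93) = 1, μ(94) = 1, μ(95) = 1, μ(96) = 0, μ(97) = -1, μ(98) = 0. Summing all 98 values: 1. (Mertens function M(x) = Σ_{n ≤ x} μ(n); on average M(x) should be small (PNT ⟺ M(x) = o(x)).)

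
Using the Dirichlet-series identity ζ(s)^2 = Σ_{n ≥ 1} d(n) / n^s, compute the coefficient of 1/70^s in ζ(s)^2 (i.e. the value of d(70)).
d(70) = 8

ζ(s)^2 = (Σ 1/m^s)(Σ 1/k^s). The coefficient of 1/n^s in the product is the number of ordered pairs (m, k) with mk = n, which equals d(n). For n = 70, divisors are [1, 2, 5, 7, 10, 14, 35, 70], so d(70) = 8.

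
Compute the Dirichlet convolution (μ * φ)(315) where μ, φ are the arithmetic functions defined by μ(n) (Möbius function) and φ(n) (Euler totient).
(μ * φ)(315) = 60

Divisors of 315: [1, 3, 5, 7, 9, 15, 21, 35, 45, 63, 105, 315]. For each d | 315:
  d = 1: μ(1) · φ(315/1) = 1 · 144 = 144
  d = 3: μ(3) · φ(315/3) = -1 · 48 = -48
  d = 5: μ(5) · φ(315/5) = -1 · 36 = -36
  d = 7: μ(7) · φ(315/7) = -1 · 24 = -24
  d = 9: μ(9) · φ(315/9) = 0 · 24 = 0
  d = 15: μ(15) · φ(315/15) = 1 · 12 = 12
  d = 21: μ(21) · φ(315/21) = 1 · 8 = 8
  d = 35: μ(35) · φ(315/35) = 1 · 6 = 6
  d = 45: μ(45) · φ(315/45) = 0 · 6 = 0
  d = 63: μ(63) · φ(315/63) = 0 · 4 = 0
  d = 105: μ(105) · φ(315/105) = -1 · 2 = -2
  d = 315: μ(315) · φ(315/315) = 0 · 1 = 0
Summing: (μ * φ)(315) = 144 + -48 + -36 + -24 + 0 + 12 + 8 + 6 + 0 + 0 + -2 + 0 = 60.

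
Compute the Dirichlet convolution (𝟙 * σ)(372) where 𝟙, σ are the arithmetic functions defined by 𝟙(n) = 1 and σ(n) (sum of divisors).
(𝟙 * σ)(372) = 1815

Divisors of 372: [1, 2, 3, 4, 6, 12, 31, 62, 93, 124, 186, 372]. For each d | 372:
  d = 1: 𝟙(1) · σ(372/1) = 1 · 896 = 896
  d = 2: 𝟙(2) · σ(372/2) = 1 · 384 = 384
  d = 3: 𝟙(3) · σ(372/3) = 1 · 224 = 224
  d = 4: 𝟙(4) · σ(372/4) = 1 · 128 = 128
  d = 6: 𝟙(6) · σ(372/6) = 1 · 96 = 96
  d = 12: 𝟙(12) · σ(372/12) = 1 · 32 = 32
  d = 31: 𝟙(31) · σ(372/31) = 1 · 28 = 28
  d = 62: 𝟙(62) · σ(372/62) = 1 · 12 = 12
  d = 93: 𝟙(93) · σ(372/93) = 1 · 7 = 7
  d = 124: 𝟙(124) · σ(372/124) = 1 · 4 = 4
  d = 186: 𝟙(186) · σ(372/186) = 1 · 3 = 3
  d = 372: 𝟙(372) · σ(372/372) = 1 · 1 = 1
Summing: (𝟙 * σ)(372) = 896 + 384 + 224 + 128 + 96 + 32 + 28 + 12 + 7 + 4 + 3 + 1 = 1815.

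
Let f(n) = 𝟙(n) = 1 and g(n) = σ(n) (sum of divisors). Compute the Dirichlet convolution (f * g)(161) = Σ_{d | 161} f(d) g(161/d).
(𝟙 * σ)(161) = 225

Divisors of 161: [1, 7, 23, 161]. For each d | 161:
  d = 1: 𝟙(1) · σ(161/1) = 1 · 192 = 192
  d = 7: 𝟙(7) · σ(161/7) = 1 · 24 = 24
  d = 23: 𝟙(23) · σ(161/23) = 1 · 8 = 8
  d = 161: 𝟙(161) · σ(161/161) = 1 · 1 = 1
Summing: (𝟙 * σ)(161) = 192 + 24 + 8 + 1 = 225.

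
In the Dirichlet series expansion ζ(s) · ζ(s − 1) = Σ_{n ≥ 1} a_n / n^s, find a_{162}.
σ(162) = 363

In the product (Σ m^0/m^s)(Σ k / k^s) = Σ (Σ_{d | n} d) / n^s, the coefficient of 1/n^s is σ(n) = Σ_{d | n} d. For n = 162, divisors are [1, 2, 3, 6, 9, 18, 27, 54, 81, 162]; summing: σ(162) = 363.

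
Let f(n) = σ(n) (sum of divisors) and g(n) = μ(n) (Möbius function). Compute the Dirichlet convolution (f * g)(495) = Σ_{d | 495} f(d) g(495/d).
(σ * μ)(495) = 495

Divisors of 495: [1, 3, 5, 9, 11, 15, 33, 45, 55, 99, 165, 495]. For each d | 495:
  d = 1: σ(1) · μ(495/1) = 1 · 0 = 0
  d = 3: σ(3) · μ(495/3) = 4 · -1 = -4
  d = 5: σ(5) · μ(495/5) = 6 · 0 = 0
  d = 9: σ(9) · μ(495/9) = 13 · 1 = 13
  d = 11: σ(11) · μ(495/11) = 12 · 0 = 0
  d = 15: σ(15) · μ(495/15) = 24 · 1 = 24
  d = 33: σ(33) · μ(495/33) = 48 · 1 = 48
  d = 45: σ(45) · μ(495/45) = 78 · -1 = -78
  d = 55: σ(55) · μ(495/55) = 72 · 0 = 0
  d = 99: σ(99) · μ(495/99) = 156 · -1 = -156
  d = 165: σ(165) · μ(495/165) = 288 · -1 = -288
  d = 495: σ(495) · μ(495/495) = 936 · 1 = 936
Summing: (σ * μ)(495) = 0 + -4 + 0 + 13 + 0 + 24 + 48 + -78 + 0 + -156 + -288 + 936 = 495.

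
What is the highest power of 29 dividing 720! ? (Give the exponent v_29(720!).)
v_29(720!) = 24

Legendre's formula: v_p(n!) = Σ_{k ≥ 1} ⌊n / p^k⌋. For p = 29, n = 720, the terms are:
  ⌊720/29^1⌋ = ⌊720/29⌋ = 24
(the next term ⌊720/29^2⌋ = 0, terminating the sum). Summing: v_29(720!) = 24 = 24.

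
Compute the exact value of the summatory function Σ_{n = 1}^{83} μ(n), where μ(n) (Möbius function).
Σ_{n ≤ 83} μ(n) = -4

Compute μ(n) for each 1 ≤ n ≤ 83: μ(1) = 1, μ(2) = -1, μ(3) = -1, μ(4) = 0, μ(5) = -1, μ(6) = 1, μ(7) = -1, μ(8) = 0, μ(9) = 0, μ(10) = 1, μ(11) = -1, μ(12) = 0, μ(13) = -1, μ(14) = 1, μ(15) = 1, μ(16) = 0, μ(17) = -1, μ(18) = 0, μ(19) = -1, μ(20) = 0, μ(21) = 1, μ(22) = 1, μ(23) = -1, μ(24) = 0, μ(25) = 0, μ(26) = 1, μ(27) = 0, μ(28) = 0, μ(29) = -1, μ(30) = -1, μ(31) = -1, μ(32) = 0, μ(33) = 1, μ(34) = 1, μ(35) = 1, μ(36) = 0, μ(37) = -1, μ(38) = 1, μ(39) = 1, μ(40) = 0, μ(41) = -1, μ(42) = -1, μ(43) = -1, μ(44) = 0, μ(45) = 0, μ(46) = 1, μ(47) = -1, μ(48) = 0, μ(49) = 0, μ(50) = 0, μ(51) = 1, μ(52) = 0, μ(53) = -1, μ(54) = 0, μ(55) = 1, μ(56) = 0, μ(57) = 1, μ(58) = 1, μ(59) = -1, μ(60) = 0, μ(61) = -1, μ(62) = 1, μ(63) = 0, μ(64) = 0, μ(65) = 1, μ(66) = -1, μ(67) = -1, μ(68) = 0, μ(69) = 1, μ(70) = -1, μ(71) = -1, μ(72) = 0, μ(73) = -1, μ(74) = 1, μ(75) = 0, μ(76) = 0, μ(77) = 1, μ(78) = -1, μ(79) = -1, μ(80) = 0, μ(81) = 0, μ(82) = 1, μ(83) = -1. Summing all 83 values: -4. (Mertens function M(x) = Σ_{n ≤ x} μ(n); on average M(x) should be small (PNT ⟺ M(x) = o(x)).)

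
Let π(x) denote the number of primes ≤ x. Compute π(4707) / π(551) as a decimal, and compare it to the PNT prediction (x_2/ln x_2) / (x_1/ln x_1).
π(4707)/π(551) = 635/101 ≈ 6.2871;  PNT prediction ≈ 6.3758.

π(551) = 101 and π(4707) = 635, so π(4707)/π(551) ≈ 6.2871. The PNT-predicted ratio is (4707/ln(4707)) / (551/ln(551)) ≈ 6.3758. The two agree to within a few percent, as expected.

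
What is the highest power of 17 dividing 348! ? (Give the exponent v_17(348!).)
v_17(348!) = 21

Legendre's formula: v_p(n!) = Σ_{k ≥ 1} ⌊n / p^k⌋. For p = 17, n = 348, the terms are:
  ⌊348/17^1⌋ = ⌊348/17⌋ = 20
  ⌊348/17^2⌋ = ⌊348/289⌋ = 1
(the next term ⌊348/17^3⌋ = 0, terminating the sum). Summing: v_17(348!) = 20 + 1 = 21.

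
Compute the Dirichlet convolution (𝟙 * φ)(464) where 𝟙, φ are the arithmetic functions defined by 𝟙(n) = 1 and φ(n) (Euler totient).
(𝟙 * φ)(464) = 464

Divisors of 464: [1, 2, 4, 8, 16, 29, 58, 116, 232, 464]. For each d | 464:
  d = 1: 𝟙(1) · φ(464/1) = 1 · 224 = 224
  d = 2: 𝟙(2) · φ(464/2) = 1 · 112 = 112
  d = 4: 𝟙(4) · φ(464/4) = 1 · 56 = 56
  d = 8: 𝟙(8) · φ(464/8) = 1 · 28 = 28
  d = 16: 𝟙(16) · φ(464/16) = 1 · 28 = 28
  d = 29: 𝟙(29) · φ(464/29) = 1 · 8 = 8
  d = 58: 𝟙(58) · φ(464/58) = 1 · 4 = 4
  d = 116: 𝟙(116) · φ(464/116) = 1 · 2 = 2
  d = 232: 𝟙(232) · φ(464/232) = 1 · 1 = 1
  d = 464: 𝟙(464) · φ(464/464) = 1 · 1 = 1
Summing: (𝟙 * φ)(464) = 224 + 112 + 56 + 28 + 28 + 8 + 4 + 2 + 1 + 1 = 464.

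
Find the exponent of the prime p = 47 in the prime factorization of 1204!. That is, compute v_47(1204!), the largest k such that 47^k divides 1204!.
v_47(1204!) = 25

Legendre's formula: v_p(n!) = Σ_{k ≥ 1} ⌊n / p^k⌋. For p = 47, n = 1204, the terms are:
  ⌊1204/47^1⌋ = ⌊1204/47⌋ = 25
(the next term ⌊1204/47^2⌋ = 0, terminating the sum). Summing: v_47(1204!) = 25 = 25.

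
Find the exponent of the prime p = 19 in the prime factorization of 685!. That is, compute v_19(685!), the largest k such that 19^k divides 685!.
v_19(685!) = 37

Legendre's formula: v_p(n!) = Σ_{k ≥ 1} ⌊n / p^k⌋. For p = 19, n = 685, the terms are:
  ⌊685/19^1⌋ = ⌊685/19⌋ = 36
  ⌊685/19^2⌋ = ⌊685/361⌋ = 1
(the next term ⌊685/19^3⌋ = 0, terminating the sum). Summing: v_19(685!) = 36 + 1 = 37.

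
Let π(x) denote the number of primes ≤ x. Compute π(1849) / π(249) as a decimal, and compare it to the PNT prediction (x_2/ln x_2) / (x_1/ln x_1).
π(1849)/π(249) = 283/53 ≈ 5.3396;  PNT prediction ≈ 5.4465.

π(249) = 53 and π(1849) = 283, so π(1849)/π(249) ≈ 5.3396. The PNT-predicted ratio is (1849/ln(1849)) / (249/ln(249)) ≈ 5.4465. The two agree to within a few percent, as expected.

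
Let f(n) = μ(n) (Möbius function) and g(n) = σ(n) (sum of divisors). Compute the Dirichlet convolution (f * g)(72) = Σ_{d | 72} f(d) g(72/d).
(μ * σ)(72) = 72

Divisors of 72: [1, 2, 3, 4, 6, 8, 9, 12, 18, 24, 36, 72]. For each d | 72:
  d = 1: μ(1) · σ(72/1) = 1 · 195 = 195
  d = 2: μ(2) · σ(72/2) = -1 · 91 = -91
  d = 3: μ(3) · σ(72/3) = -1 · 60 = -60
  d = 4: μ(4) · σ(72/4) = 0 · 39 = 0
  d = 6: μ(6) · σ(72/6) = 1 · 28 = 28
  d = 8: μ(8) · σ(72/8) = 0 · 13 = 0
  d = 9: μ(9) · σ(72/9) = 0 · 15 = 0
  d = 12: μ(12) · σ(72/12) = 0 · 12 = 0
  d = 18: μ(18) · σ(72/18) = 0 · 7 = 0
  d = 24: μ(24) · σ(72/24) = 0 · 4 = 0
  d = 36: μ(36) · σ(72/36) = 0 · 3 = 0
  d = 72: μ(72) · σ(72/72) = 0 · 1 = 0
Summing: (μ * σ)(72) = 195 + -91 + -60 + 0 + 28 + 0 + 0 + 0 + 0 + 0 + 0 + 0 = 72.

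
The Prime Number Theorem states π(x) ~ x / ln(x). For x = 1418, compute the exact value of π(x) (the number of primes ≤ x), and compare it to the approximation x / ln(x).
π(1418) = 223;  x/ln(x) ≈ 195.40;  relative error ≈ 12.38%.

Directly count primes up to 1418: π(1418) = 223. The PNT approximation gives 1418/ln(1418) ≈ 1418/7.25700 ≈ 195.40. Relative error (π(x) − x/ln(x)) / π(x) ≈ 12.38%; the approximation is known to undercount slightly (Li(x) is a better estimate).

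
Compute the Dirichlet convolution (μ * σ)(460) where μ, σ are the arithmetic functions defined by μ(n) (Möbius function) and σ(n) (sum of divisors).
(μ * σ)(460) = 460

Divisors of 460: [1, 2, 4, 5, 10, 20, 23, 46, 92, 115, 230, 460]. For each d | 460:
  d = 1: μ(1) · σ(460/1) = 1 · 1008 = 1008
  d = 2: μ(2) · σ(460/2) = -1 · 432 = -432
  d = 4: μ(4) · σ(460/4) = 0 · 144 = 0
  d = 5: μ(5) · σ(460/5) = -1 · 168 = -168
  d = 10: μ(10) · σ(460/10) = 1 · 72 = 72
  d = 20: μ(20) · σ(460/20) = 0 · 24 = 0
  d = 23: μ(23) · σ(460/23) = -1 · 42 = -42
  d = 46: μ(46) · σ(460/46) = 1 · 18 = 18
  d = 92: μ(92) · σ(460/92) = 0 · 6 = 0
  d = 115: μ(115) · σ(460/115) = 1 · 7 = 7
  d = 230: μ(230) · σ(460/230) = -1 · 3 = -3
  d = 460: μ(460) · σ(460/460) = 0 · 1 = 0
Summing: (μ * σ)(460) = 1008 + -432 + 0 + -168 + 72 + 0 + -42 + 18 + 0 + 7 + -3 + 0 = 460.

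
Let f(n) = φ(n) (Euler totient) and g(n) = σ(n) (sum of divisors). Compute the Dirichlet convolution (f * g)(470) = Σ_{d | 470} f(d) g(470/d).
(φ * σ)(470) = 3760

Divisors of 470: [1, 2, 5, 10, 47, 94, 235, 470]. For each d | 470:
  d = 1: φ(1) · σ(470/1) = 1 · 864 = 864
  d = 2: φ(2) · σ(470/2) = 1 · 288 = 288
  d = 5: φ(5) · σ(470/5) = 4 · 144 = 576
  d = 10: φ(10) · σ(470/10) = 4 · 48 = 192
  d = 47: φ(47) · σ(470/47) = 46 · 18 = 828
  d = 94: φ(94) · σ(470/94) = 46 · 6 = 276
  d = 235: φ(235) · σ(470/235) = 184 · 3 = 552
  d = 470: φ(470) · σ(470/470) = 184 · 1 = 184
Summing: (φ * σ)(470) = 864 + 288 + 576 + 192 + 828 + 276 + 552 + 184 = 3760.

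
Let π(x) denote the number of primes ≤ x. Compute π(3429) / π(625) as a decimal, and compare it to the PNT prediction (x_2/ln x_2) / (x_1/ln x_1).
π(3429)/π(625) = 480/114 ≈ 4.2105;  PNT prediction ≈ 4.3391.

π(625) = 114 and π(3429) = 480, so π(3429)/π(625) ≈ 4.2105. The PNT-predicted ratio is (3429/ln(3429)) / (625/ln(625)) ≈ 4.3391. The two agree to within a few percent, as expected.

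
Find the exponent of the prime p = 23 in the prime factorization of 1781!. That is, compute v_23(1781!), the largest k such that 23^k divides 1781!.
v_23(1781!) = 80

Legendre's formula: v_p(n!) = Σ_{k ≥ 1} ⌊n / p^k⌋. For p = 23, n = 1781, the terms are:
  ⌊1781/23^1⌋ = ⌊1781/23⌋ = 77
  ⌊1781/23^2⌋ = ⌊1781/529⌋ = 3
(the next term ⌊1781/23^3⌋ = 0, terminating the sum). Summing: v_23(1781!) = 77 + 3 = 80.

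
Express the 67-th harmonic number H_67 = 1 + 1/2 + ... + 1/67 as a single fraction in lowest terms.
H_67 = 14050874595745034300902316411/2933773379069966367528193600

Direct summation: H_67 = 1 + 1/2 + ... + 1/67. The least common denominator is lcm(1, ..., 67) = 79211881234889091923261227200; over this denominator the numerator is 79211881234889091923261227200 + 39605940617444545961630613600 + 26403960411629697307753742400 + 19802970308722272980815306800 + 15842376246977818384652245440 + 13201980205814848653876871200 + 11315983033555584560465889600 + 9901485154361136490407653400 + 8801320137209899102584580800 + 7921188123488909192326122720 + 7201080112262644720296475200 + 6600990102907424326938435600 + 6093221633453007071020094400 + 5657991516777792280232944800 + 5280792082325939461550748480 + 4950742577180568245203826700 + 4659522425581711289603601600 + 4400660068604949551292290400 + 4169046380783636417013748800 + 3960594061744454596163061360 + 3771994344518528186821963200 + 3600540056131322360148237600 + 3443994836299525735793966400 + 3300495051453712163469217800 + 3168475249395563676930449088 + 3046610816726503535510047200 + 2933773379069966367528193600 + 2828995758388896140116472400 + 2731444180513416962871076800 + 2640396041162969730775374240 + 2555221975319002965266491200 + 2475371288590284122601913350 + 2400360037420881573432158400 + 2329761212790855644801800800 + 2263196606711116912093177920 + 2200330034302474775646145200 + 2140861654997002484412465600 + 2084523190391818208506874400 + 2031073877817669023673364800 + 1980297030872227298081530680 + 1931997103289977851786859200 + 1885997172259264093410981600 + 1842136772904397486587470400 + 1800270028065661180074118800 + 1760264027441979820516916160 + 1721997418149762867896983200 + 1685359175210406211133217600 + 1650247525726856081734608900 + 1616569004793654937209412800 + 1584237624697781838465224544 + 1553174141860570429867867200 + 1523305408363251767755023600 + 1494563796884699847608702400 + 1466886689534983183764096800 + 1440216022452528944059295040 + 1414497879194448070058236200 + 1389682126927878805671249600 + 1365722090256708481435538400 + 1342574258218459185140020800 + 1320198020581484865387687120 + 1298555430080149047922315200 + 1277610987659501482633245600 + 1257331448172842728940654400 + 1237685644295142061300956675 + 1218644326690601414204018880 + 1200180018710440786716079200 + 1182266884102822267511361600 = 379373614085115926124362543097, so H_67 = 379373614085115926124362543097/79211881234889091923261227200; reducing by gcd(379373614085115926124362543097, 79211881234889091923261227200) = 27 gives 14050874595745034300902316411/2933773379069966367528193600 ≈ 4.78935. (The PNT-adjacent estimate ln(67) + γ ≈ 4.78191 matches within O(1/n).)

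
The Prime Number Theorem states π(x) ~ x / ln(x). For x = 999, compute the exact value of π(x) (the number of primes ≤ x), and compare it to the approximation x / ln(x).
π(999) = 168;  x/ln(x) ≈ 144.64;  relative error ≈ 13.90%.

Directly count primes up to 999: π(999) = 168. The PNT approximation gives 999/ln(999) ≈ 999/6.90675 ≈ 144.64. Relative error (π(x) − x/ln(x)) / π(x) ≈ 13.90%; the approximation is known to undercount slightly (Li(x) is a better estimate).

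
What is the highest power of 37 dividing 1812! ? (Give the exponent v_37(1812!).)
v_37(1812!) = 49

Legendre's formula: v_p(n!) = Σ_{k ≥ 1} ⌊n / p^k⌋. For p = 37, n = 1812, the terms are:
  ⌊1812/37^1⌋ = ⌊1812/37⌋ = 48
  ⌊1812/37^2⌋ = ⌊1812/1369⌋ = 1
(the next term ⌊1812/37^3⌋ = 0, terminating the sum). Summing: v_37(1812!) = 48 + 1 = 49.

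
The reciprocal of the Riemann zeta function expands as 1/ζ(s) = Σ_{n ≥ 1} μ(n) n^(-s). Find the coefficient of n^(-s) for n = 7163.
μ(7163) = -1

Factor n = 7163 = 13 · 19 · 29. μ(n) = 0 if any exponent ≥ 2 (not squarefree); otherwise μ(n) = (−1)^{ω(n)} where ω(n) is the number of distinct prime factors. Applying: μ(7163) = -1.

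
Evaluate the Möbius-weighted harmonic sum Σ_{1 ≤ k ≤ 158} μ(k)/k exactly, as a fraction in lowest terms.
Σ μ(k)/k = 11043365287080119932070420984761831999214006413190917276901/1684531761605594992411227004188178295812265268947141782020470

Values of μ(k) for 1 ≤ k ≤ 158: μ(1) = 1, μ(2) = -1, μ(3) = -1, μ(5) = -1, μ(6) = 1, μ(7) = -1, μ(10) = 1, μ(11) = -1, μ(13) = -1, μ(14) = 1, μ(15) = 1, μ(17) = -1, μ(19) = -1, μ(21) = 1, μ(22) = 1, μ(23) = -1, μ(26) = 1, μ(29) = -1, μ(30) = -1, μ(31) = -1, μ(33) = 1, μ(34) = 1, μ(35) = 1, μ(37) = -1, μ(38) = 1, μ(39) = 1, μ(41) = -1, μ(42) = -1, μ(43) = -1, μ(46) = 1, μ(47) = -1, μ(51) = 1, μ(53) = -1, μ(55) = 1, μ(57) = 1, μ(58) = 1, μ(59) = -1, μ(61) = -1, μ(62) = 1, μ(65) = 1, μ(66) = -1, μ(67) = -1, μ(69) = 1, μ(70) = -1, μ(71) = -1, μ(73) = -1, μ(74) = 1, μ(77) = 1, μ(78) = -1, μ(79) = -1, μ(82) = 1, μ(83) = -1, μ(85) = 1, μ(86) = 1, μ(87) = 1, μ(89) = -1, μ(91) = 1, μ(93) = 1, μ(94) = 1, μ(95) = 1, μ(97) = -1, μ(101) = -1, μ(102) = -1, μ(103) = -1, μ(105) = -1, μ(106) = 1, μ(107) = -1, μ(109) = -1, μ(110) = -1, μ(111) = 1, μ(113) = -1, μ(114) = -1, μ(115) = 1, μ(118) = 1, μ(119) = 1, μ(122) = 1, μ(123) = 1, μ(127) = -1, μ(129) = 1, μ(130) = -1, μ(131) = -1, μ(133) = 1, μ(134) = 1, μ(137) = -1, μ(138) = -1, μ(139) = -1, μ(141) = 1, μ(142) = 1, μ(143) = 1, μ(145) = 1, μ(146) = 1, μ(149) = -1, μ(151) = -1, μ(154) = -1, μ(155) = 1, μ(157) = -1, μ(158) = 1, with μ = 0 on non-squarefree integers. Summing μ(k)/k for k where μ(k) ≠ 0 gives 11043365287080119932070420984761831999214006413190917276901/1684531761605594992411227004188178295812265268947141782020470 ≈ 0.0066. (PNT ⟺ this sum → 0 as n → ∞.)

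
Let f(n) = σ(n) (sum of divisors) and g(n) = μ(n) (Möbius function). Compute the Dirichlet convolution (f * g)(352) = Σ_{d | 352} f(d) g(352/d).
(σ * μ)(352) = 352

Divisors of 352: [1, 2, 4, 8, 11, 16, 22, 32, 44, 88, 176, 352]. For each d | 352:
  d = 1: σ(1) · μ(352/1) = 1 · 0 = 0
  d = 2: σ(2) · μ(352/2) = 3 · 0 = 0
  d = 4: σ(4) · μ(352/4) = 7 · 0 = 0
  d = 8: σ(8) · μ(352/8) = 15 · 0 = 0
  d = 11: σ(11) · μ(352/11) = 12 · 0 = 0
  d = 16: σ(16) · μ(352/16) = 31 · 1 = 31
  d = 22: σ(22) · μ(352/22) = 36 · 0 = 0
  d = 32: σ(32) · μ(352/32) = 63 · -1 = -63
  d = 44: σ(44) · μ(352/44) = 84 · 0 = 0
  d = 88: σ(88) · μ(352/88) = 180 · 0 = 0
  d = 176: σ(176) · μ(352/176) = 372 · -1 = -372
  d = 352: σ(352) · μ(352/352) = 756 · 1 = 756
Summing: (σ * μ)(352) = 0 + 0 + 0 + 0 + 0 + 31 + 0 + -63 + 0 + 0 + -372 + 756 = 352.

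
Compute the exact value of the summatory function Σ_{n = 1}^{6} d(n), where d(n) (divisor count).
Σ_{n ≤ 6} d(n) = 14

Compute d(n) for each 1 ≤ n ≤ 6: d(1) = 1, d(2) = 2, d(3) = 2, d(4) = 3, d(5) = 2, d(6) = 4. Summing all 6 values: 14. (Dirichlet's divisor formula: Σ_{n ≤ x} d(n) = x ln(x) + (2γ − 1) x + O(√x). For x = 6, the asymptotic estimate is ≈ 11.68.)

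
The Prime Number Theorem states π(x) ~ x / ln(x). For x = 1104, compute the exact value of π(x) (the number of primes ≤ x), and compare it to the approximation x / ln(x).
π(1104) = 185;  x/ln(x) ≈ 157.56;  relative error ≈ 14.83%.

Directly count primes up to 1104: π(1104) = 185. The PNT approximation gives 1104/ln(1104) ≈ 1104/7.00670 ≈ 157.56. Relative error (π(x) − x/ln(x)) / π(x) ≈ 14.83%; the approximation is known to undercount slightly (Li(x) is a better estimate).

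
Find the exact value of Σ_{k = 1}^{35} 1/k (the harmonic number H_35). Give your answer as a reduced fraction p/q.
H_35 = 54437269998109/13127595717600

Direct summation: H_35 = 1 + 1/2 + ... + 1/35. The least common denominator is lcm(1, ..., 35) = 144403552893600; over this denominator the numerator is 144403552893600 + 72201776446800 + 48134517631200 + 36100888223400 + 28880710578720 + 24067258815600 + 20629078984800 + 18050444111700 + 16044839210400 + 14440355289360 + 13127595717600 + 12033629407800 + 11107965607200 + 10314539492400 + 9626903526240 + 9025222055850 + 8494326640800 + 8022419605200 + 7600186994400 + 7220177644680 + 6876359661600 + 6563797858800 + 6278415343200 + 6016814703900 + 5776142115744 + 5553982803600 + 5348279736800 + 5157269746200 + 4979432858400 + 4813451763120 + 4658179125600 + 4512611027925 + 4375865239200 + 4247163320400 + 4125815796960 = 598809969979199, so H_35 = 598809969979199/144403552893600; reducing by gcd(598809969979199, 144403552893600) = 11 gives 54437269998109/13127595717600 ≈ 4.14678. (The PNT-adjacent estimate ln(35) + γ ≈ 4.13256 matches within O(1/n).)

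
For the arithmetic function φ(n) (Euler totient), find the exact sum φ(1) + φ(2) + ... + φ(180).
Σ_{n ≤ 180} φ(n) = 9880

Compute φ(n) for each 1 ≤ n ≤ 180: φ(1) = 1, φ(2) = 1, φ(3) = 2, φ(4) = 2, φ(5) = 4, φ(6) = 2, φ(7) = 6, φ(8) = 4, φ(9) = 6, φ(10) = 4, φ(11) = 10, φ(12) = 4, φ(13) = 12, φ(14) = 6, φ(15) = 8, φ(16) = 8, φ(17) = 16, φ(18) = 6, φ(19) = 18, φ(20) = 8, φ(21) = 12, φ(22) = 10, φ(23) = 22, φ(24) = 8, φ(25) = 20, φ(26) = 12, φ(27) = 18, φ(28) = 12, φ(29) = 28, φ(30) = 8, φ(31) = 30, φ(32) = 16, φ(33) = 20, φ(34) = 16, φ(35) = 24, φ(36) = 12, φ(37) = 36, φ(38) = 18, φ(39) = 24, φ(40) = 16, φ(41) = 40, φ(42) = 12, φ(43) = 42, φ(44) = 20, φ(45) = 24, φ(46) = 22, φ(47) = 46, φ(48) = 16, φ(49) = 42, φ(50) = 20, φ(51) = 32, φ(52) = 24, φ(53) = 52, φ(54) = 18, φ(55) = 40, φ(56) = 24, φ(57) = 36, φ(58) = 28, φ(59) = 58, φ(60) = 16, φ(61) = 60, φ(62) = 30, φ(63) = 36, φ(64) = 32, φ(65) = 48, φ(66) = 20, φ(67) = 66, φ(68) = 32, φ(69) = 44, φ(70) = 24, φ(71) = 70, φ(72) = 24, φ(73) = 72, φ(74) = 36, φ(75) = 40, φ(76) = 36, φ(77) = 60, φ(78) = 24, φ(79) = 78, φ(80) = 32, φ(81) = 54, φ(82) = 40, φ(83) = 82, φ(84) = 24, φ(85) = 64, φ(86) = 42, φ(87) = 56, φ(88) = 40, φ(89) = 88, φ(90) = 24, φ(91) = 72, φ(92) = 44, φ(93) = 60, φ(94) = 46, φ(95) = 72, φ(96) = 32, φ(97) = 96, φ(98) = 42, φ(99) = 60, φ(100) = 40, φ(101) = 100, φ(102) = 32, φ(103) = 102, φ(104) = 48, φ(105) = 48, φ(106) = 52, φ(107) = 106, φ(108) = 36, φ(109) = 108, φ(110) = 40, φ(111) = 72, φ(112) = 48, φ(113) = 112, φ(114) = 36, φ(115) = 88, φ(116) = 56, φ(117) = 72, φ(118) = 58, φ(119) = 96, φ(120) = 32, φ(121) = 110, φ(122) = 60, φ(123) = 80, φ(124) = 60, φ(125) = 100, φ(126) = 36, φ(127) = 126, φ(128) = 64, φ(129) = 84, φ(130) = 48, φ(131) = 130, φ(132) = 40, φ(133) = 108, φ(134) = 66, φ(135) = 72, φ(136) = 64, φ(137) = 136, φ(138) = 44, φ(139) = 138, φ(140) = 48, φ(141) = 92, φ(142) = 70, φ(143) = 120, φ(144) = 48, φ(145) = 112, φ(146) = 72, φ(147) = 84, φ(148) = 72, φ(149) = 148, φ(150) = 40, φ(151) = 150, φ(152) = 72, φ(153) = 96, φ(154) = 60, φ(155) = 120, φ(156) = 48, φ(157) = 156, φ(158) = 78, φ(159) = 104, φ(160) = 64, φ(161) = 132, φ(162) = 54, φ(163) = 162, φ(164) = 80, φ(165) = 80, φ(166) = 82, φ(167) = 166, φ(168) = 48, φ(169) = 156, φ(170) = 64, φ(171) = 108, φ(172) = 84, φ(173) = 172, φ(174) = 56, φ(175) = 120, φ(176) = 80, φ(177) = 116, φ(178) = 88, φ(179) = 178, φ(180) = 48. Summing all 180 values: 9880. (Average order: Σ_{n ≤ x} φ(n) ~ (3/π²) x². For x = 180, (3/π²)·180² ≈ 9848.42.)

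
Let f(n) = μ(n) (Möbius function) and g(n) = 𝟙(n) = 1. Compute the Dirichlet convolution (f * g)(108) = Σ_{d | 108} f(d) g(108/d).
(μ * 𝟙)(108) = 0

Divisors of 108: [1, 2, 3, 4, 6, 9, 12, 18, 27, 36, 54, 108]. For each d | 108:
  d = 1: μ(1) · 𝟙(108/1) = 1 · 1 = 1
  d = 2: μ(2) · 𝟙(108/2) = -1 · 1 = -1
  d = 3: μ(3) · 𝟙(108/3) = -1 · 1 = -1
  d = 4: μ(4) · 𝟙(108/4) = 0 · 1 = 0
  d = 6: μ(6) · 𝟙(108/6) = 1 · 1 = 1
  d = 9: μ(9) · 𝟙(108/9) = 0 · 1 = 0
  d = 12: μ(12) · 𝟙(108/12) = 0 · 1 = 0
  d = 18: μ(18) · 𝟙(108/18) = 0 · 1 = 0
  d = 27: μ(27) · 𝟙(108/27) = 0 · 1 = 0
  d = 36: μ(36) · 𝟙(108/36) = 0 · 1 = 0
  d = 54: μ(54) · 𝟙(108/54) = 0 · 1 = 0
  d = 108: μ(108) · 𝟙(108/108) = 0 · 1 = 0
Summing: (μ * 𝟙)(108) = 1 + -1 + -1 + 0 + 1 + 0 + 0 + 0 + 0 + 0 + 0 + 0 = 0.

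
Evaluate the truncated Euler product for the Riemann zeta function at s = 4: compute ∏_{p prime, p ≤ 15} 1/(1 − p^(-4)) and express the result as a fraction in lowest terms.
∏ = 11033033011/10194124800

The primes p ≤ 15 are [2, 3, 5, 7, 11, 13]. For each prime, (1 − 1/p^4)^(-1) = p^4 / (p^4 − 1). The product is (1 − 1/2^4)^(-1), (1 − 1/3^4)^(-1), (1 − 1/5^4)^(-1), (1 − 1/7^4)^(-1), (1 − 1/11^4)^(-1), (1 − 1/13^4)^(-1) = ∏ p^4 / (p^4 − 1) = 11033033011/10194124800.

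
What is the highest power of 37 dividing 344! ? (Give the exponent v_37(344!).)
v_37(344!) = 9

Legendre's formula: v_p(n!) = Σ_{k ≥ 1} ⌊n / p^k⌋. For p = 37, n = 344, the terms are:
  ⌊344/37^1⌋ = ⌊344/37⌋ = 9
(the next term ⌊344/37^2⌋ = 0, terminating the sum). Summing: v_37(344!) = 9 = 9.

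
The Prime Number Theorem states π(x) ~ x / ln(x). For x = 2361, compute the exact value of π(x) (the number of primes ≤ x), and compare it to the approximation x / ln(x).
π(2361) = 350;  x/ln(x) ≈ 303.98;  relative error ≈ 13.15%.

Directly count primes up to 2361: π(2361) = 350. The PNT approximation gives 2361/ln(2361) ≈ 2361/7.76684 ≈ 303.98. Relative error (π(x) − x/ln(x)) / π(x) ≈ 13.15%; the approximation is known to undercount slightly (Li(x) is a better estimate).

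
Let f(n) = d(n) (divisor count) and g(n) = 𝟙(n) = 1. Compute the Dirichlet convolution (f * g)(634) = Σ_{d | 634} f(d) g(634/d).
(d * 𝟙)(634) = 9

Divisors of 634: [1, 2, 317, 634]. For each d | 634:
  d = 1: d(1) · 𝟙(634/1) = 1 · 1 = 1
  d = 2: d(2) · 𝟙(634/2) = 2 · 1 = 2
  d = 317: d(317) · 𝟙(634/317) = 2 · 1 = 2
  d = 634: d(634) · 𝟙(634/634) = 4 · 1 = 4
Summing: (d * 𝟙)(634) = 1 + 2 + 2 + 4 = 9.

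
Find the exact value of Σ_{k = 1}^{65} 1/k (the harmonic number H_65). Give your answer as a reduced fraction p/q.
H_65 = 625192648726870088010174299/131362987122535807501262400

Direct summation: H_65 = 1 + 1/2 + ... + 1/65. The least common denominator is lcm(1, ..., 65) = 1182266884102822267511361600; over this denominator the numerator is 1182266884102822267511361600 + 591133442051411133755680800 + 394088961367607422503787200 + 295566721025705566877840400 + 236453376820564453502272320 + 197044480683803711251893600 + 168895269157546038215908800 + 147783360512852783438920200 + 131362987122535807501262400 + 118226688410282226751136160 + 107478807645711115228305600 + 98522240341901855625946800 + 90943606469447866731643200 + 84447634578773019107954400 + 78817792273521484500757440 + 73891680256426391719460100 + 69545110829577780441844800 + 65681493561267903750631200 + 62224572847516961447966400 + 59113344205141113375568080 + 56298423052515346071969600 + 53739403822855557614152800 + 51402908004470533370059200 + 49261120170950927812973400 + 47290675364112890700454464 + 45471803234723933365821600 + 43787662374178602500420800 + 42223817289386509553977200 + 40767823589752491983150400 + 39408896136760742250378720 + 38137641422671686048753600 + 36945840128213195859730050 + 35826269215237038409435200 + 34772555414788890220922400 + 33779053831509207643181760 + 32840746780633951875315600 + 31953159029806007230036800 + 31112286423758480723983200 + 30314535489815955577214400 + 29556672102570556687784040 + 28835777661044445549057600 + 28149211526257673035984800 + 27494578700065634128171200 + 26869701911427778807076400 + 26272597424507161500252480 + 25701454002235266685029600 + 25154614555379197181092800 + 24630560085475463906486700 + 24127895593935148316558400 + 23645337682056445350227232 + 23181703609859260147281600 + 22735901617361966682910800 + 22306922341562684292667200 + 21893831187089301250210400 + 21495761529142223045661120 + 21111908644693254776988600 + 20741524282505653815988800 + 20383911794876245991575200 + 20038421764454614703582400 + 19704448068380371125189360 + 19381424329554463401825600 + 19068820711335843024376800 + 18766141017505115357323200 + 18472920064106597929865025 + 18188721293889573346328640 = 5626733838541830792091568691, so H_65 = 5626733838541830792091568691/1182266884102822267511361600; reducing by gcd(5626733838541830792091568691, 1182266884102822267511361600) = 9 gives 625192648726870088010174299/131362987122535807501262400 ≈ 4.75928. (The PNT-adjacent estimate ln(65) + γ ≈ 4.75160 matches within O(1/n).)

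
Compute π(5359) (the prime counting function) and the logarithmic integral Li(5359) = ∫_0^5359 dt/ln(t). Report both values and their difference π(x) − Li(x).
π(5359) = 708;  Li(5359) ≈ 726.26;  π(x) − Li(x) ≈ -18.26.

Direct count of primes ≤ 5359 gives π(5359) = 708. Numerical evaluation of the logarithmic integral gives Li(5359) ≈ 726.26. The difference π(x) − Li(x) ≈ -18.26 is typically negative for small/moderate x (Li(x) overestimates), though Littlewood's theorem shows this sign changes infinitely often.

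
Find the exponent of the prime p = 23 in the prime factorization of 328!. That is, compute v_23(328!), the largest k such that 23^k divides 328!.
v_23(328!) = 14

Legendre's formula: v_p(n!) = Σ_{k ≥ 1} ⌊n / p^k⌋. For p = 23, n = 328, the terms are:
  ⌊328/23^1⌋ = ⌊328/23⌋ = 14
(the next term ⌊328/23^2⌋ = 0, terminating the sum). Summing: v_23(328!) = 14 = 14.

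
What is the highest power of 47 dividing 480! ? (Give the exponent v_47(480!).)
v_47(480!) = 10

Legendre's formula: v_p(n!) = Σ_{k ≥ 1} ⌊n / p^k⌋. For p = 47, n = 480, the terms are:
  ⌊480/47^1⌋ = ⌊480/47⌋ = 10
(the next term ⌊480/47^2⌋ = 0, terminating the sum). Summing: v_47(480!) = 10 = 10.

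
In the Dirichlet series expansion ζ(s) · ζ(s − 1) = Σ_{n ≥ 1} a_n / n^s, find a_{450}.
σ(450) = 1209

In the product (Σ m^0/m^s)(Σ k / k^s) = Σ (Σ_{d | n} d) / n^s, the coefficient of 1/n^s is σ(n) = Σ_{d | n} d. For n = 450, divisors are [1, 2, 3, 5, 6, 9, 10, 15, 18, 25, 30, 45, 50, 75, 90, 150, 225, 450]; summing: σ(450) = 1209.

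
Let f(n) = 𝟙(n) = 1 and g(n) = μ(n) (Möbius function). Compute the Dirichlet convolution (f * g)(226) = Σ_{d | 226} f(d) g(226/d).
(𝟙 * μ)(226) = 0

Divisors of 226: [1, 2, 113, 226]. For each d | 226:
  d = 1: 𝟙(1) · μ(226/1) = 1 · 1 = 1
  d = 2: 𝟙(2) · μ(226/2) = 1 · -1 = -1
  d = 113: 𝟙(113) · μ(226/113) = 1 · -1 = -1
  d = 226: 𝟙(226) · μ(226/226) = 1 · 1 = 1
Summing: (𝟙 * μ)(226) = 1 + -1 + -1 + 1 = 0.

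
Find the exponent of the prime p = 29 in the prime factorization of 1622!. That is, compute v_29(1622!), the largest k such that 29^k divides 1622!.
v_29(1622!) = 56

Legendre's formula: v_p(n!) = Σ_{k ≥ 1} ⌊n / p^k⌋. For p = 29, n = 1622, the terms are:
  ⌊1622/29^1⌋ = ⌊1622/29⌋ = 55
  ⌊1622/29^2⌋ = ⌊1622/841⌋ = 1
(the next term ⌊1622/29^3⌋ = 0, terminating the sum). Summing: v_29(1622!) = 55 + 1 = 56.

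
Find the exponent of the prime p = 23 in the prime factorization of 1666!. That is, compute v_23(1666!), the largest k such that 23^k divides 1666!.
v_23(1666!) = 75

Legendre's formula: v_p(n!) = Σ_{k ≥ 1} ⌊n / p^k⌋. For p = 23, n = 1666, the terms are:
  ⌊1666/23^1⌋ = ⌊1666/23⌋ = 72
  ⌊1666/23^2⌋ = ⌊1666/529⌋ = 3
(the next term ⌊1666/23^3⌋ = 0, terminating the sum). Summing: v_23(1666!) = 72 + 3 = 75.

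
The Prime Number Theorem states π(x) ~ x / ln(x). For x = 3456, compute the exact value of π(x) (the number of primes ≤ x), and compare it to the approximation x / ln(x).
π(3456) = 482;  x/ln(x) ≈ 424.16;  relative error ≈ 12.00%.

Directly count primes up to 3456: π(3456) = 482. The PNT approximation gives 3456/ln(3456) ≈ 3456/8.14787 ≈ 424.16. Relative error (π(x) − x/ln(x)) / π(x) ≈ 12.00%; the approximation is known to undercount slightly (Li(x) is a better estimate).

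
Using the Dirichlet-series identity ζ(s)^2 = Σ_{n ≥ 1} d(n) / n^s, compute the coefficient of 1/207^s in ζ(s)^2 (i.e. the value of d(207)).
d(207) = 6

ζ(s)^2 = (Σ 1/m^s)(Σ 1/k^s). The coefficient of 1/n^s in the product is the number of ordered pairs (m, k) with mk = n, which equals d(n). For n = 207, divisors are [1, 3, 9, 23, 69, 207], so d(207) = 6.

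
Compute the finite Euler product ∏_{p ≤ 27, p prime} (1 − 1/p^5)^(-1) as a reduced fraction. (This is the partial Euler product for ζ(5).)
∏ = 582482264223124461788463317320875/561738592476112179351889397970176

The primes p ≤ 27 are [2, 3, 5, 7, 11, 13, 17, 19, 23]. For each prime, (1 − 1/p^5)^(-1) = p^5 / (p^5 − 1). The product is (1 − 1/2^5)^(-1), (1 − 1/3^5)^(-1), (1 − 1/5^5)^(-1), (1 − 1/7^5)^(-1), (1 − 1/11^5)^(-1), (1 − 1/13^5)^(-1), (1 − 1/17^5)^(-1), (1 − 1/19^5)^(-1), (1 − 1/23^5)^(-1) = ∏ p^5 / (p^5 − 1) = 582482264223124461788463317320875/561738592476112179351889397970176.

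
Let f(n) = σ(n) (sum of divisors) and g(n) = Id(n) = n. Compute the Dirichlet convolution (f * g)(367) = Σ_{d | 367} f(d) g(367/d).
(σ * Id)(367) = 735

Divisors of 367: [1, 367]. For each d | 367:
  d = 1: σ(1) · Id(367/1) = 1 · 367 = 367
  d = 367: σ(367) · Id(367/367) = 368 · 1 = 368
Summing: (σ * Id)(367) = 367 + 368 = 735.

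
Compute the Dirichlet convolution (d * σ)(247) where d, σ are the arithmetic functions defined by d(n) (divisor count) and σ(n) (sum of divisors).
(d * σ)(247) = 352

Divisors of 247: [1, 13, 19, 247]. For each d | 247:
  d = 1: d(1) · σ(247/1) = 1 · 280 = 280
  d = 13: d(13) · σ(247/13) = 2 · 20 = 40
  d = 19: d(19) · σ(247/19) = 2 · 14 = 28
  d = 247: d(247) · σ(247/247) = 4 · 1 = 4
Summing: (d * σ)(247) = 280 + 40 + 28 + 4 = 352.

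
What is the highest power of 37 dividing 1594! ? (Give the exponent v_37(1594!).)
v_37(1594!) = 44

Legendre's formula: v_p(n!) = Σ_{k ≥ 1} ⌊n / p^k⌋. For p = 37, n = 1594, the terms are:
  ⌊1594/37^1⌋ = ⌊1594/37⌋ = 43
  ⌊1594/37^2⌋ = ⌊1594/1369⌋ = 1
(the next term ⌊1594/37^3⌋ = 0, terminating the sum). Summing: v_37(1594!) = 43 + 1 = 44.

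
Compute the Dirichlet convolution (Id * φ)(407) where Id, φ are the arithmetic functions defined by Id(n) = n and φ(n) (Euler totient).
(Id * φ)(407) = 1533

Divisors of 407: [1, 11, 37, 407]. For each d | 407:
  d = 1: Id(1) · φ(407/1) = 1 · 360 = 360
  d = 11: Id(11) · φ(407/11) = 11 · 36 = 396
  d = 37: Id(37) · φ(407/37) = 37 · 10 = 370
  d = 407: Id(407) · φ(407/407) = 407 · 1 = 407
Summing: (Id * φ)(407) = 360 + 396 + 370 + 407 = 1533.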